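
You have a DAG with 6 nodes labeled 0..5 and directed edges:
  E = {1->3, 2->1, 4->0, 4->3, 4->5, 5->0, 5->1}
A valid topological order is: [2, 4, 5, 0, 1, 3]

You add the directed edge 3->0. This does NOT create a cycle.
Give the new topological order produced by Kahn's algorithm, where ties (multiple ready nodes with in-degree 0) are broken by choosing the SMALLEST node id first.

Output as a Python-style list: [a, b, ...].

Old toposort: [2, 4, 5, 0, 1, 3]
Added edge: 3->0
Position of 3 (5) > position of 0 (3). Must reorder: 3 must now come before 0.
Run Kahn's algorithm (break ties by smallest node id):
  initial in-degrees: [3, 2, 0, 2, 0, 1]
  ready (indeg=0): [2, 4]
  pop 2: indeg[1]->1 | ready=[4] | order so far=[2]
  pop 4: indeg[0]->2; indeg[3]->1; indeg[5]->0 | ready=[5] | order so far=[2, 4]
  pop 5: indeg[0]->1; indeg[1]->0 | ready=[1] | order so far=[2, 4, 5]
  pop 1: indeg[3]->0 | ready=[3] | order so far=[2, 4, 5, 1]
  pop 3: indeg[0]->0 | ready=[0] | order so far=[2, 4, 5, 1, 3]
  pop 0: no out-edges | ready=[] | order so far=[2, 4, 5, 1, 3, 0]
  Result: [2, 4, 5, 1, 3, 0]

Answer: [2, 4, 5, 1, 3, 0]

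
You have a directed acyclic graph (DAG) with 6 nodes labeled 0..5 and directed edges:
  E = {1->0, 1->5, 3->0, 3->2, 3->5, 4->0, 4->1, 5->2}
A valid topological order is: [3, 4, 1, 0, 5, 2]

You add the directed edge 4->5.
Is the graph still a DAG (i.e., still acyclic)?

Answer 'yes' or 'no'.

Given toposort: [3, 4, 1, 0, 5, 2]
Position of 4: index 1; position of 5: index 4
New edge 4->5: forward
Forward edge: respects the existing order. Still a DAG, same toposort still valid.
Still a DAG? yes

Answer: yes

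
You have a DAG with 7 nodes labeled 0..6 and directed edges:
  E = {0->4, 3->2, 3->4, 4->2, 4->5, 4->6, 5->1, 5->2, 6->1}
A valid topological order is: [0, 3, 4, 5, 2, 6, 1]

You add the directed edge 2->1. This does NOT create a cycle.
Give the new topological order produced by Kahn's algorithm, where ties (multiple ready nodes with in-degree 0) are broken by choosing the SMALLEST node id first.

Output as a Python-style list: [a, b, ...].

Answer: [0, 3, 4, 5, 2, 6, 1]

Derivation:
Old toposort: [0, 3, 4, 5, 2, 6, 1]
Added edge: 2->1
Position of 2 (4) < position of 1 (6). Old order still valid.
Run Kahn's algorithm (break ties by smallest node id):
  initial in-degrees: [0, 3, 3, 0, 2, 1, 1]
  ready (indeg=0): [0, 3]
  pop 0: indeg[4]->1 | ready=[3] | order so far=[0]
  pop 3: indeg[2]->2; indeg[4]->0 | ready=[4] | order so far=[0, 3]
  pop 4: indeg[2]->1; indeg[5]->0; indeg[6]->0 | ready=[5, 6] | order so far=[0, 3, 4]
  pop 5: indeg[1]->2; indeg[2]->0 | ready=[2, 6] | order so far=[0, 3, 4, 5]
  pop 2: indeg[1]->1 | ready=[6] | order so far=[0, 3, 4, 5, 2]
  pop 6: indeg[1]->0 | ready=[1] | order so far=[0, 3, 4, 5, 2, 6]
  pop 1: no out-edges | ready=[] | order so far=[0, 3, 4, 5, 2, 6, 1]
  Result: [0, 3, 4, 5, 2, 6, 1]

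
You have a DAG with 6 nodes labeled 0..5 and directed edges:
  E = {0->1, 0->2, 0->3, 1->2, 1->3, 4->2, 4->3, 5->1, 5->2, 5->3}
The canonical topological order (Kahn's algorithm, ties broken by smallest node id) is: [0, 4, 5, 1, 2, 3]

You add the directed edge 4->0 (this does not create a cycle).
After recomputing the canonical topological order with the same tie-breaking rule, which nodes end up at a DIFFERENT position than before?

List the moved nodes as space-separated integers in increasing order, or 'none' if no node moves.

Old toposort: [0, 4, 5, 1, 2, 3]
Added edge 4->0
Recompute Kahn (smallest-id tiebreak):
  initial in-degrees: [1, 2, 4, 4, 0, 0]
  ready (indeg=0): [4, 5]
  pop 4: indeg[0]->0; indeg[2]->3; indeg[3]->3 | ready=[0, 5] | order so far=[4]
  pop 0: indeg[1]->1; indeg[2]->2; indeg[3]->2 | ready=[5] | order so far=[4, 0]
  pop 5: indeg[1]->0; indeg[2]->1; indeg[3]->1 | ready=[1] | order so far=[4, 0, 5]
  pop 1: indeg[2]->0; indeg[3]->0 | ready=[2, 3] | order so far=[4, 0, 5, 1]
  pop 2: no out-edges | ready=[3] | order so far=[4, 0, 5, 1, 2]
  pop 3: no out-edges | ready=[] | order so far=[4, 0, 5, 1, 2, 3]
New canonical toposort: [4, 0, 5, 1, 2, 3]
Compare positions:
  Node 0: index 0 -> 1 (moved)
  Node 1: index 3 -> 3 (same)
  Node 2: index 4 -> 4 (same)
  Node 3: index 5 -> 5 (same)
  Node 4: index 1 -> 0 (moved)
  Node 5: index 2 -> 2 (same)
Nodes that changed position: 0 4

Answer: 0 4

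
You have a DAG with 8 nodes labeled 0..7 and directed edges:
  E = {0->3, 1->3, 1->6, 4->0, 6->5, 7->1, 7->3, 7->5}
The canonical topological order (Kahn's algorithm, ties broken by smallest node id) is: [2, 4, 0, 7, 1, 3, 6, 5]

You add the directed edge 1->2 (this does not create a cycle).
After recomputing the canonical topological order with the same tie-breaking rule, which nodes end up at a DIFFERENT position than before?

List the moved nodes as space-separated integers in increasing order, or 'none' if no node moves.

Old toposort: [2, 4, 0, 7, 1, 3, 6, 5]
Added edge 1->2
Recompute Kahn (smallest-id tiebreak):
  initial in-degrees: [1, 1, 1, 3, 0, 2, 1, 0]
  ready (indeg=0): [4, 7]
  pop 4: indeg[0]->0 | ready=[0, 7] | order so far=[4]
  pop 0: indeg[3]->2 | ready=[7] | order so far=[4, 0]
  pop 7: indeg[1]->0; indeg[3]->1; indeg[5]->1 | ready=[1] | order so far=[4, 0, 7]
  pop 1: indeg[2]->0; indeg[3]->0; indeg[6]->0 | ready=[2, 3, 6] | order so far=[4, 0, 7, 1]
  pop 2: no out-edges | ready=[3, 6] | order so far=[4, 0, 7, 1, 2]
  pop 3: no out-edges | ready=[6] | order so far=[4, 0, 7, 1, 2, 3]
  pop 6: indeg[5]->0 | ready=[5] | order so far=[4, 0, 7, 1, 2, 3, 6]
  pop 5: no out-edges | ready=[] | order so far=[4, 0, 7, 1, 2, 3, 6, 5]
New canonical toposort: [4, 0, 7, 1, 2, 3, 6, 5]
Compare positions:
  Node 0: index 2 -> 1 (moved)
  Node 1: index 4 -> 3 (moved)
  Node 2: index 0 -> 4 (moved)
  Node 3: index 5 -> 5 (same)
  Node 4: index 1 -> 0 (moved)
  Node 5: index 7 -> 7 (same)
  Node 6: index 6 -> 6 (same)
  Node 7: index 3 -> 2 (moved)
Nodes that changed position: 0 1 2 4 7

Answer: 0 1 2 4 7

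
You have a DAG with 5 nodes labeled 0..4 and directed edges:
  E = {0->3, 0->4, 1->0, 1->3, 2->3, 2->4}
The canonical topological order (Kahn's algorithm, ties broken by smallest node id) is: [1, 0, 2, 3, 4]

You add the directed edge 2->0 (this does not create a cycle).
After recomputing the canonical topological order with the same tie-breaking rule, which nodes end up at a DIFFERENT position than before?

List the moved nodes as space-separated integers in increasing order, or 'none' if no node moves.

Old toposort: [1, 0, 2, 3, 4]
Added edge 2->0
Recompute Kahn (smallest-id tiebreak):
  initial in-degrees: [2, 0, 0, 3, 2]
  ready (indeg=0): [1, 2]
  pop 1: indeg[0]->1; indeg[3]->2 | ready=[2] | order so far=[1]
  pop 2: indeg[0]->0; indeg[3]->1; indeg[4]->1 | ready=[0] | order so far=[1, 2]
  pop 0: indeg[3]->0; indeg[4]->0 | ready=[3, 4] | order so far=[1, 2, 0]
  pop 3: no out-edges | ready=[4] | order so far=[1, 2, 0, 3]
  pop 4: no out-edges | ready=[] | order so far=[1, 2, 0, 3, 4]
New canonical toposort: [1, 2, 0, 3, 4]
Compare positions:
  Node 0: index 1 -> 2 (moved)
  Node 1: index 0 -> 0 (same)
  Node 2: index 2 -> 1 (moved)
  Node 3: index 3 -> 3 (same)
  Node 4: index 4 -> 4 (same)
Nodes that changed position: 0 2

Answer: 0 2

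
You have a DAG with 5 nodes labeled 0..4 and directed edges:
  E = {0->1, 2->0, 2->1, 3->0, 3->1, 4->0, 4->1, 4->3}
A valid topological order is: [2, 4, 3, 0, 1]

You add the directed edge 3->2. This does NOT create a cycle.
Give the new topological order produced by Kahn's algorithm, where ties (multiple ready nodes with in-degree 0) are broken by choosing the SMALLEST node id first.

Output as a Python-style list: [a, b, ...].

Answer: [4, 3, 2, 0, 1]

Derivation:
Old toposort: [2, 4, 3, 0, 1]
Added edge: 3->2
Position of 3 (2) > position of 2 (0). Must reorder: 3 must now come before 2.
Run Kahn's algorithm (break ties by smallest node id):
  initial in-degrees: [3, 4, 1, 1, 0]
  ready (indeg=0): [4]
  pop 4: indeg[0]->2; indeg[1]->3; indeg[3]->0 | ready=[3] | order so far=[4]
  pop 3: indeg[0]->1; indeg[1]->2; indeg[2]->0 | ready=[2] | order so far=[4, 3]
  pop 2: indeg[0]->0; indeg[1]->1 | ready=[0] | order so far=[4, 3, 2]
  pop 0: indeg[1]->0 | ready=[1] | order so far=[4, 3, 2, 0]
  pop 1: no out-edges | ready=[] | order so far=[4, 3, 2, 0, 1]
  Result: [4, 3, 2, 0, 1]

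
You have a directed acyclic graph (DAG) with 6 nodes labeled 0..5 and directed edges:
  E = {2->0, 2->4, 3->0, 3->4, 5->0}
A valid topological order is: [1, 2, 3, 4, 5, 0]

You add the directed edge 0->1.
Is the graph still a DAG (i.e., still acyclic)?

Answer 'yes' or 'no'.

Answer: yes

Derivation:
Given toposort: [1, 2, 3, 4, 5, 0]
Position of 0: index 5; position of 1: index 0
New edge 0->1: backward (u after v in old order)
Backward edge: old toposort is now invalid. Check if this creates a cycle.
Does 1 already reach 0? Reachable from 1: [1]. NO -> still a DAG (reorder needed).
Still a DAG? yes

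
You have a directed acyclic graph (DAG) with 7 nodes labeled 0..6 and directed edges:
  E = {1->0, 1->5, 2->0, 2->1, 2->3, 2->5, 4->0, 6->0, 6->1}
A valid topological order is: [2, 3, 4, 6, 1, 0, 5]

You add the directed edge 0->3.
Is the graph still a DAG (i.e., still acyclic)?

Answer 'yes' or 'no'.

Given toposort: [2, 3, 4, 6, 1, 0, 5]
Position of 0: index 5; position of 3: index 1
New edge 0->3: backward (u after v in old order)
Backward edge: old toposort is now invalid. Check if this creates a cycle.
Does 3 already reach 0? Reachable from 3: [3]. NO -> still a DAG (reorder needed).
Still a DAG? yes

Answer: yes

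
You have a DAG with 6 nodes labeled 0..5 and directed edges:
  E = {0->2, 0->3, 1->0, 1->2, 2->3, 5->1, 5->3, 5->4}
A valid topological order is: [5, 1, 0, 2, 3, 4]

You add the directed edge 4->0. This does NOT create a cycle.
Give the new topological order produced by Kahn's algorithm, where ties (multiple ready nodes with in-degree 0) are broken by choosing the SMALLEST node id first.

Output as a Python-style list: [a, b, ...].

Answer: [5, 1, 4, 0, 2, 3]

Derivation:
Old toposort: [5, 1, 0, 2, 3, 4]
Added edge: 4->0
Position of 4 (5) > position of 0 (2). Must reorder: 4 must now come before 0.
Run Kahn's algorithm (break ties by smallest node id):
  initial in-degrees: [2, 1, 2, 3, 1, 0]
  ready (indeg=0): [5]
  pop 5: indeg[1]->0; indeg[3]->2; indeg[4]->0 | ready=[1, 4] | order so far=[5]
  pop 1: indeg[0]->1; indeg[2]->1 | ready=[4] | order so far=[5, 1]
  pop 4: indeg[0]->0 | ready=[0] | order so far=[5, 1, 4]
  pop 0: indeg[2]->0; indeg[3]->1 | ready=[2] | order so far=[5, 1, 4, 0]
  pop 2: indeg[3]->0 | ready=[3] | order so far=[5, 1, 4, 0, 2]
  pop 3: no out-edges | ready=[] | order so far=[5, 1, 4, 0, 2, 3]
  Result: [5, 1, 4, 0, 2, 3]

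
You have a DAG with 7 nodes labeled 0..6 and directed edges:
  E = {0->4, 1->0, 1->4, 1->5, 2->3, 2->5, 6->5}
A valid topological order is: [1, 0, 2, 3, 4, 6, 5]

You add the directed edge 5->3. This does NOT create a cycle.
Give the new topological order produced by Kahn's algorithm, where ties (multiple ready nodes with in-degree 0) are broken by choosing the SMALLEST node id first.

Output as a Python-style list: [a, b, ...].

Old toposort: [1, 0, 2, 3, 4, 6, 5]
Added edge: 5->3
Position of 5 (6) > position of 3 (3). Must reorder: 5 must now come before 3.
Run Kahn's algorithm (break ties by smallest node id):
  initial in-degrees: [1, 0, 0, 2, 2, 3, 0]
  ready (indeg=0): [1, 2, 6]
  pop 1: indeg[0]->0; indeg[4]->1; indeg[5]->2 | ready=[0, 2, 6] | order so far=[1]
  pop 0: indeg[4]->0 | ready=[2, 4, 6] | order so far=[1, 0]
  pop 2: indeg[3]->1; indeg[5]->1 | ready=[4, 6] | order so far=[1, 0, 2]
  pop 4: no out-edges | ready=[6] | order so far=[1, 0, 2, 4]
  pop 6: indeg[5]->0 | ready=[5] | order so far=[1, 0, 2, 4, 6]
  pop 5: indeg[3]->0 | ready=[3] | order so far=[1, 0, 2, 4, 6, 5]
  pop 3: no out-edges | ready=[] | order so far=[1, 0, 2, 4, 6, 5, 3]
  Result: [1, 0, 2, 4, 6, 5, 3]

Answer: [1, 0, 2, 4, 6, 5, 3]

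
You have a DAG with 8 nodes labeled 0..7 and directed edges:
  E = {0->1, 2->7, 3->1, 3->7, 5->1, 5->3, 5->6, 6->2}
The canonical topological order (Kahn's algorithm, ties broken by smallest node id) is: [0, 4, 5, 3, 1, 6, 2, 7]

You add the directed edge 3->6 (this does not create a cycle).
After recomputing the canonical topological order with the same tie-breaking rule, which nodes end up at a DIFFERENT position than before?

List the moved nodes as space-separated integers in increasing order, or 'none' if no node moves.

Answer: none

Derivation:
Old toposort: [0, 4, 5, 3, 1, 6, 2, 7]
Added edge 3->6
Recompute Kahn (smallest-id tiebreak):
  initial in-degrees: [0, 3, 1, 1, 0, 0, 2, 2]
  ready (indeg=0): [0, 4, 5]
  pop 0: indeg[1]->2 | ready=[4, 5] | order so far=[0]
  pop 4: no out-edges | ready=[5] | order so far=[0, 4]
  pop 5: indeg[1]->1; indeg[3]->0; indeg[6]->1 | ready=[3] | order so far=[0, 4, 5]
  pop 3: indeg[1]->0; indeg[6]->0; indeg[7]->1 | ready=[1, 6] | order so far=[0, 4, 5, 3]
  pop 1: no out-edges | ready=[6] | order so far=[0, 4, 5, 3, 1]
  pop 6: indeg[2]->0 | ready=[2] | order so far=[0, 4, 5, 3, 1, 6]
  pop 2: indeg[7]->0 | ready=[7] | order so far=[0, 4, 5, 3, 1, 6, 2]
  pop 7: no out-edges | ready=[] | order so far=[0, 4, 5, 3, 1, 6, 2, 7]
New canonical toposort: [0, 4, 5, 3, 1, 6, 2, 7]
Compare positions:
  Node 0: index 0 -> 0 (same)
  Node 1: index 4 -> 4 (same)
  Node 2: index 6 -> 6 (same)
  Node 3: index 3 -> 3 (same)
  Node 4: index 1 -> 1 (same)
  Node 5: index 2 -> 2 (same)
  Node 6: index 5 -> 5 (same)
  Node 7: index 7 -> 7 (same)
Nodes that changed position: none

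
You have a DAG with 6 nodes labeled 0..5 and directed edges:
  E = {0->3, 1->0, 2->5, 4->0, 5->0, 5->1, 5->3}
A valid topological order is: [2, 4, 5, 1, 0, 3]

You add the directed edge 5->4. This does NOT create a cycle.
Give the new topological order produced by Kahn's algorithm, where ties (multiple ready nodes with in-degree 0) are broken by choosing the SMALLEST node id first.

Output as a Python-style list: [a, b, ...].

Answer: [2, 5, 1, 4, 0, 3]

Derivation:
Old toposort: [2, 4, 5, 1, 0, 3]
Added edge: 5->4
Position of 5 (2) > position of 4 (1). Must reorder: 5 must now come before 4.
Run Kahn's algorithm (break ties by smallest node id):
  initial in-degrees: [3, 1, 0, 2, 1, 1]
  ready (indeg=0): [2]
  pop 2: indeg[5]->0 | ready=[5] | order so far=[2]
  pop 5: indeg[0]->2; indeg[1]->0; indeg[3]->1; indeg[4]->0 | ready=[1, 4] | order so far=[2, 5]
  pop 1: indeg[0]->1 | ready=[4] | order so far=[2, 5, 1]
  pop 4: indeg[0]->0 | ready=[0] | order so far=[2, 5, 1, 4]
  pop 0: indeg[3]->0 | ready=[3] | order so far=[2, 5, 1, 4, 0]
  pop 3: no out-edges | ready=[] | order so far=[2, 5, 1, 4, 0, 3]
  Result: [2, 5, 1, 4, 0, 3]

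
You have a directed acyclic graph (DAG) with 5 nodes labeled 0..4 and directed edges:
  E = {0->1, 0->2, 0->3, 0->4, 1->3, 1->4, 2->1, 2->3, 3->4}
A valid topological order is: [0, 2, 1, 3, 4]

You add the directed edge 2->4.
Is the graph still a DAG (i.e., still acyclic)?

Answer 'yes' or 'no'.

Answer: yes

Derivation:
Given toposort: [0, 2, 1, 3, 4]
Position of 2: index 1; position of 4: index 4
New edge 2->4: forward
Forward edge: respects the existing order. Still a DAG, same toposort still valid.
Still a DAG? yes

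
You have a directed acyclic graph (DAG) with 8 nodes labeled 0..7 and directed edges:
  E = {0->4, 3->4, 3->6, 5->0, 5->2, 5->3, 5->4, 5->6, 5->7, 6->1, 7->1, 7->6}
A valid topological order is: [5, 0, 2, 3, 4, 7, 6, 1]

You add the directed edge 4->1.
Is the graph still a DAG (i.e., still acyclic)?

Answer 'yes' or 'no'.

Given toposort: [5, 0, 2, 3, 4, 7, 6, 1]
Position of 4: index 4; position of 1: index 7
New edge 4->1: forward
Forward edge: respects the existing order. Still a DAG, same toposort still valid.
Still a DAG? yes

Answer: yes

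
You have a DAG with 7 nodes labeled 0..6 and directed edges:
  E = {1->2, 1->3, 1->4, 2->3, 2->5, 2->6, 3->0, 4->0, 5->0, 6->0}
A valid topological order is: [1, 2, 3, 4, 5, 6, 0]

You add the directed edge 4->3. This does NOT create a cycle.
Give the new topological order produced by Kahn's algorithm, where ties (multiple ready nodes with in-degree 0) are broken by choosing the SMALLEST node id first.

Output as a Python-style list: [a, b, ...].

Old toposort: [1, 2, 3, 4, 5, 6, 0]
Added edge: 4->3
Position of 4 (3) > position of 3 (2). Must reorder: 4 must now come before 3.
Run Kahn's algorithm (break ties by smallest node id):
  initial in-degrees: [4, 0, 1, 3, 1, 1, 1]
  ready (indeg=0): [1]
  pop 1: indeg[2]->0; indeg[3]->2; indeg[4]->0 | ready=[2, 4] | order so far=[1]
  pop 2: indeg[3]->1; indeg[5]->0; indeg[6]->0 | ready=[4, 5, 6] | order so far=[1, 2]
  pop 4: indeg[0]->3; indeg[3]->0 | ready=[3, 5, 6] | order so far=[1, 2, 4]
  pop 3: indeg[0]->2 | ready=[5, 6] | order so far=[1, 2, 4, 3]
  pop 5: indeg[0]->1 | ready=[6] | order so far=[1, 2, 4, 3, 5]
  pop 6: indeg[0]->0 | ready=[0] | order so far=[1, 2, 4, 3, 5, 6]
  pop 0: no out-edges | ready=[] | order so far=[1, 2, 4, 3, 5, 6, 0]
  Result: [1, 2, 4, 3, 5, 6, 0]

Answer: [1, 2, 4, 3, 5, 6, 0]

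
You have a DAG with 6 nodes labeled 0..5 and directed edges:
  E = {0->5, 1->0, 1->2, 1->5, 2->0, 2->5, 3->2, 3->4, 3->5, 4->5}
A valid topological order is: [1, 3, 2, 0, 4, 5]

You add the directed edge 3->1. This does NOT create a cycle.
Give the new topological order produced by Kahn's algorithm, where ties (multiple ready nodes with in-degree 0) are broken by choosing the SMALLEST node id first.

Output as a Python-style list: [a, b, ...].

Old toposort: [1, 3, 2, 0, 4, 5]
Added edge: 3->1
Position of 3 (1) > position of 1 (0). Must reorder: 3 must now come before 1.
Run Kahn's algorithm (break ties by smallest node id):
  initial in-degrees: [2, 1, 2, 0, 1, 5]
  ready (indeg=0): [3]
  pop 3: indeg[1]->0; indeg[2]->1; indeg[4]->0; indeg[5]->4 | ready=[1, 4] | order so far=[3]
  pop 1: indeg[0]->1; indeg[2]->0; indeg[5]->3 | ready=[2, 4] | order so far=[3, 1]
  pop 2: indeg[0]->0; indeg[5]->2 | ready=[0, 4] | order so far=[3, 1, 2]
  pop 0: indeg[5]->1 | ready=[4] | order so far=[3, 1, 2, 0]
  pop 4: indeg[5]->0 | ready=[5] | order so far=[3, 1, 2, 0, 4]
  pop 5: no out-edges | ready=[] | order so far=[3, 1, 2, 0, 4, 5]
  Result: [3, 1, 2, 0, 4, 5]

Answer: [3, 1, 2, 0, 4, 5]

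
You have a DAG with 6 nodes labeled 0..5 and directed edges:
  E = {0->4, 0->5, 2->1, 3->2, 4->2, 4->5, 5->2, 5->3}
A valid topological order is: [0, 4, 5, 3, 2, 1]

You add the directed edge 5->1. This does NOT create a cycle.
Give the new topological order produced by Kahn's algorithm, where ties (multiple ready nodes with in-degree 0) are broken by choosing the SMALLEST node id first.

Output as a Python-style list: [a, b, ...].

Answer: [0, 4, 5, 3, 2, 1]

Derivation:
Old toposort: [0, 4, 5, 3, 2, 1]
Added edge: 5->1
Position of 5 (2) < position of 1 (5). Old order still valid.
Run Kahn's algorithm (break ties by smallest node id):
  initial in-degrees: [0, 2, 3, 1, 1, 2]
  ready (indeg=0): [0]
  pop 0: indeg[4]->0; indeg[5]->1 | ready=[4] | order so far=[0]
  pop 4: indeg[2]->2; indeg[5]->0 | ready=[5] | order so far=[0, 4]
  pop 5: indeg[1]->1; indeg[2]->1; indeg[3]->0 | ready=[3] | order so far=[0, 4, 5]
  pop 3: indeg[2]->0 | ready=[2] | order so far=[0, 4, 5, 3]
  pop 2: indeg[1]->0 | ready=[1] | order so far=[0, 4, 5, 3, 2]
  pop 1: no out-edges | ready=[] | order so far=[0, 4, 5, 3, 2, 1]
  Result: [0, 4, 5, 3, 2, 1]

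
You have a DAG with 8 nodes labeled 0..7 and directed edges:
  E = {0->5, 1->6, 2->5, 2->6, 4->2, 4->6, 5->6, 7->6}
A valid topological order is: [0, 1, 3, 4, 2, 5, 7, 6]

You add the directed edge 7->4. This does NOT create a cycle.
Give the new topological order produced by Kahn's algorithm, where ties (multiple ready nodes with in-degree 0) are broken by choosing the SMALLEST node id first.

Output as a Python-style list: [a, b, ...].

Old toposort: [0, 1, 3, 4, 2, 5, 7, 6]
Added edge: 7->4
Position of 7 (6) > position of 4 (3). Must reorder: 7 must now come before 4.
Run Kahn's algorithm (break ties by smallest node id):
  initial in-degrees: [0, 0, 1, 0, 1, 2, 5, 0]
  ready (indeg=0): [0, 1, 3, 7]
  pop 0: indeg[5]->1 | ready=[1, 3, 7] | order so far=[0]
  pop 1: indeg[6]->4 | ready=[3, 7] | order so far=[0, 1]
  pop 3: no out-edges | ready=[7] | order so far=[0, 1, 3]
  pop 7: indeg[4]->0; indeg[6]->3 | ready=[4] | order so far=[0, 1, 3, 7]
  pop 4: indeg[2]->0; indeg[6]->2 | ready=[2] | order so far=[0, 1, 3, 7, 4]
  pop 2: indeg[5]->0; indeg[6]->1 | ready=[5] | order so far=[0, 1, 3, 7, 4, 2]
  pop 5: indeg[6]->0 | ready=[6] | order so far=[0, 1, 3, 7, 4, 2, 5]
  pop 6: no out-edges | ready=[] | order so far=[0, 1, 3, 7, 4, 2, 5, 6]
  Result: [0, 1, 3, 7, 4, 2, 5, 6]

Answer: [0, 1, 3, 7, 4, 2, 5, 6]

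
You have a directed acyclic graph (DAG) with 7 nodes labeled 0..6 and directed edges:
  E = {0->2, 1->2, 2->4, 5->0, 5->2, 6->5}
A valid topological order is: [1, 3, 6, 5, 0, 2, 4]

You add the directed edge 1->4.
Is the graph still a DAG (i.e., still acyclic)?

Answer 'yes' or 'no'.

Answer: yes

Derivation:
Given toposort: [1, 3, 6, 5, 0, 2, 4]
Position of 1: index 0; position of 4: index 6
New edge 1->4: forward
Forward edge: respects the existing order. Still a DAG, same toposort still valid.
Still a DAG? yes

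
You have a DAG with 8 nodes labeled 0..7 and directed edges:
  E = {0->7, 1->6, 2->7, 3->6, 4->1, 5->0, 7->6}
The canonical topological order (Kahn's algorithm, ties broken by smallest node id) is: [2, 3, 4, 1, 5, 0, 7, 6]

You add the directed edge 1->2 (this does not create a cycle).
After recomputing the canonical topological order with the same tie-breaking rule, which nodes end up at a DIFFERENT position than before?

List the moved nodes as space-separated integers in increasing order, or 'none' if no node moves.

Answer: 1 2 3 4

Derivation:
Old toposort: [2, 3, 4, 1, 5, 0, 7, 6]
Added edge 1->2
Recompute Kahn (smallest-id tiebreak):
  initial in-degrees: [1, 1, 1, 0, 0, 0, 3, 2]
  ready (indeg=0): [3, 4, 5]
  pop 3: indeg[6]->2 | ready=[4, 5] | order so far=[3]
  pop 4: indeg[1]->0 | ready=[1, 5] | order so far=[3, 4]
  pop 1: indeg[2]->0; indeg[6]->1 | ready=[2, 5] | order so far=[3, 4, 1]
  pop 2: indeg[7]->1 | ready=[5] | order so far=[3, 4, 1, 2]
  pop 5: indeg[0]->0 | ready=[0] | order so far=[3, 4, 1, 2, 5]
  pop 0: indeg[7]->0 | ready=[7] | order so far=[3, 4, 1, 2, 5, 0]
  pop 7: indeg[6]->0 | ready=[6] | order so far=[3, 4, 1, 2, 5, 0, 7]
  pop 6: no out-edges | ready=[] | order so far=[3, 4, 1, 2, 5, 0, 7, 6]
New canonical toposort: [3, 4, 1, 2, 5, 0, 7, 6]
Compare positions:
  Node 0: index 5 -> 5 (same)
  Node 1: index 3 -> 2 (moved)
  Node 2: index 0 -> 3 (moved)
  Node 3: index 1 -> 0 (moved)
  Node 4: index 2 -> 1 (moved)
  Node 5: index 4 -> 4 (same)
  Node 6: index 7 -> 7 (same)
  Node 7: index 6 -> 6 (same)
Nodes that changed position: 1 2 3 4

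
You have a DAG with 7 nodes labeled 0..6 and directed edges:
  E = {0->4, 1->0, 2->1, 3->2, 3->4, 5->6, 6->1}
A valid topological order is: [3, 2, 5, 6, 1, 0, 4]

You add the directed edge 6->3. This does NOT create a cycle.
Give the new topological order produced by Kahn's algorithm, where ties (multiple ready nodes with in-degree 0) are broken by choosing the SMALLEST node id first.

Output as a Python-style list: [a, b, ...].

Answer: [5, 6, 3, 2, 1, 0, 4]

Derivation:
Old toposort: [3, 2, 5, 6, 1, 0, 4]
Added edge: 6->3
Position of 6 (3) > position of 3 (0). Must reorder: 6 must now come before 3.
Run Kahn's algorithm (break ties by smallest node id):
  initial in-degrees: [1, 2, 1, 1, 2, 0, 1]
  ready (indeg=0): [5]
  pop 5: indeg[6]->0 | ready=[6] | order so far=[5]
  pop 6: indeg[1]->1; indeg[3]->0 | ready=[3] | order so far=[5, 6]
  pop 3: indeg[2]->0; indeg[4]->1 | ready=[2] | order so far=[5, 6, 3]
  pop 2: indeg[1]->0 | ready=[1] | order so far=[5, 6, 3, 2]
  pop 1: indeg[0]->0 | ready=[0] | order so far=[5, 6, 3, 2, 1]
  pop 0: indeg[4]->0 | ready=[4] | order so far=[5, 6, 3, 2, 1, 0]
  pop 4: no out-edges | ready=[] | order so far=[5, 6, 3, 2, 1, 0, 4]
  Result: [5, 6, 3, 2, 1, 0, 4]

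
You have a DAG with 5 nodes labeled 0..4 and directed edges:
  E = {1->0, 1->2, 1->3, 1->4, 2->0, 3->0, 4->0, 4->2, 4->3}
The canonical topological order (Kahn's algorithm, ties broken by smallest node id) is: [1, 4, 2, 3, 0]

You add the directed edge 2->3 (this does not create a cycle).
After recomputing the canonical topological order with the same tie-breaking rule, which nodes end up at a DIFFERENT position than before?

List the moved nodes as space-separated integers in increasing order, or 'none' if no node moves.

Answer: none

Derivation:
Old toposort: [1, 4, 2, 3, 0]
Added edge 2->3
Recompute Kahn (smallest-id tiebreak):
  initial in-degrees: [4, 0, 2, 3, 1]
  ready (indeg=0): [1]
  pop 1: indeg[0]->3; indeg[2]->1; indeg[3]->2; indeg[4]->0 | ready=[4] | order so far=[1]
  pop 4: indeg[0]->2; indeg[2]->0; indeg[3]->1 | ready=[2] | order so far=[1, 4]
  pop 2: indeg[0]->1; indeg[3]->0 | ready=[3] | order so far=[1, 4, 2]
  pop 3: indeg[0]->0 | ready=[0] | order so far=[1, 4, 2, 3]
  pop 0: no out-edges | ready=[] | order so far=[1, 4, 2, 3, 0]
New canonical toposort: [1, 4, 2, 3, 0]
Compare positions:
  Node 0: index 4 -> 4 (same)
  Node 1: index 0 -> 0 (same)
  Node 2: index 2 -> 2 (same)
  Node 3: index 3 -> 3 (same)
  Node 4: index 1 -> 1 (same)
Nodes that changed position: none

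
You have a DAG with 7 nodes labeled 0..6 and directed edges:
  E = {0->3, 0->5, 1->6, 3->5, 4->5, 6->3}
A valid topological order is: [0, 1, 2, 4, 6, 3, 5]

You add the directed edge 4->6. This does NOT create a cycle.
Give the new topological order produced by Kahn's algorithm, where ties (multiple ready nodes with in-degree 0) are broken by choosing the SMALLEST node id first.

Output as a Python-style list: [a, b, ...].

Answer: [0, 1, 2, 4, 6, 3, 5]

Derivation:
Old toposort: [0, 1, 2, 4, 6, 3, 5]
Added edge: 4->6
Position of 4 (3) < position of 6 (4). Old order still valid.
Run Kahn's algorithm (break ties by smallest node id):
  initial in-degrees: [0, 0, 0, 2, 0, 3, 2]
  ready (indeg=0): [0, 1, 2, 4]
  pop 0: indeg[3]->1; indeg[5]->2 | ready=[1, 2, 4] | order so far=[0]
  pop 1: indeg[6]->1 | ready=[2, 4] | order so far=[0, 1]
  pop 2: no out-edges | ready=[4] | order so far=[0, 1, 2]
  pop 4: indeg[5]->1; indeg[6]->0 | ready=[6] | order so far=[0, 1, 2, 4]
  pop 6: indeg[3]->0 | ready=[3] | order so far=[0, 1, 2, 4, 6]
  pop 3: indeg[5]->0 | ready=[5] | order so far=[0, 1, 2, 4, 6, 3]
  pop 5: no out-edges | ready=[] | order so far=[0, 1, 2, 4, 6, 3, 5]
  Result: [0, 1, 2, 4, 6, 3, 5]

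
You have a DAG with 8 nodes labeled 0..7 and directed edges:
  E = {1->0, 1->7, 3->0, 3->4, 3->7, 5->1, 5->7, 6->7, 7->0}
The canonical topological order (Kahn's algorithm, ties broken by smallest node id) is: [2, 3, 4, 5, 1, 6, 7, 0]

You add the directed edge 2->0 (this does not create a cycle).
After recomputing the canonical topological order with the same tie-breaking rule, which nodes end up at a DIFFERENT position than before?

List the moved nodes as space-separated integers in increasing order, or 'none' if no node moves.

Old toposort: [2, 3, 4, 5, 1, 6, 7, 0]
Added edge 2->0
Recompute Kahn (smallest-id tiebreak):
  initial in-degrees: [4, 1, 0, 0, 1, 0, 0, 4]
  ready (indeg=0): [2, 3, 5, 6]
  pop 2: indeg[0]->3 | ready=[3, 5, 6] | order so far=[2]
  pop 3: indeg[0]->2; indeg[4]->0; indeg[7]->3 | ready=[4, 5, 6] | order so far=[2, 3]
  pop 4: no out-edges | ready=[5, 6] | order so far=[2, 3, 4]
  pop 5: indeg[1]->0; indeg[7]->2 | ready=[1, 6] | order so far=[2, 3, 4, 5]
  pop 1: indeg[0]->1; indeg[7]->1 | ready=[6] | order so far=[2, 3, 4, 5, 1]
  pop 6: indeg[7]->0 | ready=[7] | order so far=[2, 3, 4, 5, 1, 6]
  pop 7: indeg[0]->0 | ready=[0] | order so far=[2, 3, 4, 5, 1, 6, 7]
  pop 0: no out-edges | ready=[] | order so far=[2, 3, 4, 5, 1, 6, 7, 0]
New canonical toposort: [2, 3, 4, 5, 1, 6, 7, 0]
Compare positions:
  Node 0: index 7 -> 7 (same)
  Node 1: index 4 -> 4 (same)
  Node 2: index 0 -> 0 (same)
  Node 3: index 1 -> 1 (same)
  Node 4: index 2 -> 2 (same)
  Node 5: index 3 -> 3 (same)
  Node 6: index 5 -> 5 (same)
  Node 7: index 6 -> 6 (same)
Nodes that changed position: none

Answer: none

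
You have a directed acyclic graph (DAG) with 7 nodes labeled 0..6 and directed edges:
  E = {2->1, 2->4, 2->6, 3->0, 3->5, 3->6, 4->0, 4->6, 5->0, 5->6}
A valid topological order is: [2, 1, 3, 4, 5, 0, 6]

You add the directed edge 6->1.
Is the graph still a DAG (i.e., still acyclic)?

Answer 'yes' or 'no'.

Answer: yes

Derivation:
Given toposort: [2, 1, 3, 4, 5, 0, 6]
Position of 6: index 6; position of 1: index 1
New edge 6->1: backward (u after v in old order)
Backward edge: old toposort is now invalid. Check if this creates a cycle.
Does 1 already reach 6? Reachable from 1: [1]. NO -> still a DAG (reorder needed).
Still a DAG? yes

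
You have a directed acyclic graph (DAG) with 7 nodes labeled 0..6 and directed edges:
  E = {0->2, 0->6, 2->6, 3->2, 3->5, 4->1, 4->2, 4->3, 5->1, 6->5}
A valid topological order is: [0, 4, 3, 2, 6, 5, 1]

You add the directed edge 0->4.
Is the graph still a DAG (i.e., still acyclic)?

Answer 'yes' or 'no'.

Given toposort: [0, 4, 3, 2, 6, 5, 1]
Position of 0: index 0; position of 4: index 1
New edge 0->4: forward
Forward edge: respects the existing order. Still a DAG, same toposort still valid.
Still a DAG? yes

Answer: yes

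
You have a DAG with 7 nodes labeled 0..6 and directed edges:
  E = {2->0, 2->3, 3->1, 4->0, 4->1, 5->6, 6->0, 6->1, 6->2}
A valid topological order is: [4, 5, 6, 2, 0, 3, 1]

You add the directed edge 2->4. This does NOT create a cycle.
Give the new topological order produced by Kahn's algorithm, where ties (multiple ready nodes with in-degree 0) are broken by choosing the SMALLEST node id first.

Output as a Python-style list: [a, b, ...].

Old toposort: [4, 5, 6, 2, 0, 3, 1]
Added edge: 2->4
Position of 2 (3) > position of 4 (0). Must reorder: 2 must now come before 4.
Run Kahn's algorithm (break ties by smallest node id):
  initial in-degrees: [3, 3, 1, 1, 1, 0, 1]
  ready (indeg=0): [5]
  pop 5: indeg[6]->0 | ready=[6] | order so far=[5]
  pop 6: indeg[0]->2; indeg[1]->2; indeg[2]->0 | ready=[2] | order so far=[5, 6]
  pop 2: indeg[0]->1; indeg[3]->0; indeg[4]->0 | ready=[3, 4] | order so far=[5, 6, 2]
  pop 3: indeg[1]->1 | ready=[4] | order so far=[5, 6, 2, 3]
  pop 4: indeg[0]->0; indeg[1]->0 | ready=[0, 1] | order so far=[5, 6, 2, 3, 4]
  pop 0: no out-edges | ready=[1] | order so far=[5, 6, 2, 3, 4, 0]
  pop 1: no out-edges | ready=[] | order so far=[5, 6, 2, 3, 4, 0, 1]
  Result: [5, 6, 2, 3, 4, 0, 1]

Answer: [5, 6, 2, 3, 4, 0, 1]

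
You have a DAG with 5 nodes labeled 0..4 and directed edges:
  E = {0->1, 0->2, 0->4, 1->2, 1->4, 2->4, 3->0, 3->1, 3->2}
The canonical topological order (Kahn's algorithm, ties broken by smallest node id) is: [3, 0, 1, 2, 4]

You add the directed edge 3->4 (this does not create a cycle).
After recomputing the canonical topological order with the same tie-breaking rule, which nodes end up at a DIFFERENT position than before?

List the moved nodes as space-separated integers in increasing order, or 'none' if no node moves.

Old toposort: [3, 0, 1, 2, 4]
Added edge 3->4
Recompute Kahn (smallest-id tiebreak):
  initial in-degrees: [1, 2, 3, 0, 4]
  ready (indeg=0): [3]
  pop 3: indeg[0]->0; indeg[1]->1; indeg[2]->2; indeg[4]->3 | ready=[0] | order so far=[3]
  pop 0: indeg[1]->0; indeg[2]->1; indeg[4]->2 | ready=[1] | order so far=[3, 0]
  pop 1: indeg[2]->0; indeg[4]->1 | ready=[2] | order so far=[3, 0, 1]
  pop 2: indeg[4]->0 | ready=[4] | order so far=[3, 0, 1, 2]
  pop 4: no out-edges | ready=[] | order so far=[3, 0, 1, 2, 4]
New canonical toposort: [3, 0, 1, 2, 4]
Compare positions:
  Node 0: index 1 -> 1 (same)
  Node 1: index 2 -> 2 (same)
  Node 2: index 3 -> 3 (same)
  Node 3: index 0 -> 0 (same)
  Node 4: index 4 -> 4 (same)
Nodes that changed position: none

Answer: none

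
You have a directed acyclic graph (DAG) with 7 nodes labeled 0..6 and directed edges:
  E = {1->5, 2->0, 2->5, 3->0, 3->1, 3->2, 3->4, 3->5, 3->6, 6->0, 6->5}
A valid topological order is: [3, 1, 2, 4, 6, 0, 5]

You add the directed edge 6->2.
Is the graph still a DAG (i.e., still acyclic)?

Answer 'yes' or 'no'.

Answer: yes

Derivation:
Given toposort: [3, 1, 2, 4, 6, 0, 5]
Position of 6: index 4; position of 2: index 2
New edge 6->2: backward (u after v in old order)
Backward edge: old toposort is now invalid. Check if this creates a cycle.
Does 2 already reach 6? Reachable from 2: [0, 2, 5]. NO -> still a DAG (reorder needed).
Still a DAG? yes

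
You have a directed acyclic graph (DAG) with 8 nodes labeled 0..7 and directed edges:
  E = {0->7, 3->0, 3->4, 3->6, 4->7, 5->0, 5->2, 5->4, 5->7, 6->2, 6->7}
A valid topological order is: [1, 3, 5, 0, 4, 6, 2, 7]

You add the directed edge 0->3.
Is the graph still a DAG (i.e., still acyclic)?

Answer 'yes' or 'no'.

Answer: no

Derivation:
Given toposort: [1, 3, 5, 0, 4, 6, 2, 7]
Position of 0: index 3; position of 3: index 1
New edge 0->3: backward (u after v in old order)
Backward edge: old toposort is now invalid. Check if this creates a cycle.
Does 3 already reach 0? Reachable from 3: [0, 2, 3, 4, 6, 7]. YES -> cycle!
Still a DAG? no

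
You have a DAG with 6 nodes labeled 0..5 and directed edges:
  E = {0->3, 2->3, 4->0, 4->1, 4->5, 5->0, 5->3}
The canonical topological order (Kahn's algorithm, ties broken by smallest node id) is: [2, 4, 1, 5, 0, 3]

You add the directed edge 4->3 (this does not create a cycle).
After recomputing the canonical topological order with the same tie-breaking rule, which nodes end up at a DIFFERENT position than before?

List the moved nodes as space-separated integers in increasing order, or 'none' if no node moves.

Answer: none

Derivation:
Old toposort: [2, 4, 1, 5, 0, 3]
Added edge 4->3
Recompute Kahn (smallest-id tiebreak):
  initial in-degrees: [2, 1, 0, 4, 0, 1]
  ready (indeg=0): [2, 4]
  pop 2: indeg[3]->3 | ready=[4] | order so far=[2]
  pop 4: indeg[0]->1; indeg[1]->0; indeg[3]->2; indeg[5]->0 | ready=[1, 5] | order so far=[2, 4]
  pop 1: no out-edges | ready=[5] | order so far=[2, 4, 1]
  pop 5: indeg[0]->0; indeg[3]->1 | ready=[0] | order so far=[2, 4, 1, 5]
  pop 0: indeg[3]->0 | ready=[3] | order so far=[2, 4, 1, 5, 0]
  pop 3: no out-edges | ready=[] | order so far=[2, 4, 1, 5, 0, 3]
New canonical toposort: [2, 4, 1, 5, 0, 3]
Compare positions:
  Node 0: index 4 -> 4 (same)
  Node 1: index 2 -> 2 (same)
  Node 2: index 0 -> 0 (same)
  Node 3: index 5 -> 5 (same)
  Node 4: index 1 -> 1 (same)
  Node 5: index 3 -> 3 (same)
Nodes that changed position: none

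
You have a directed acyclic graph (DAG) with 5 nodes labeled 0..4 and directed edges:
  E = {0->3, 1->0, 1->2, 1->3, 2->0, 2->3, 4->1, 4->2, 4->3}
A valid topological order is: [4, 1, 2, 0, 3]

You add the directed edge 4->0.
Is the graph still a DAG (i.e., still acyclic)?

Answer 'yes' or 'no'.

Given toposort: [4, 1, 2, 0, 3]
Position of 4: index 0; position of 0: index 3
New edge 4->0: forward
Forward edge: respects the existing order. Still a DAG, same toposort still valid.
Still a DAG? yes

Answer: yes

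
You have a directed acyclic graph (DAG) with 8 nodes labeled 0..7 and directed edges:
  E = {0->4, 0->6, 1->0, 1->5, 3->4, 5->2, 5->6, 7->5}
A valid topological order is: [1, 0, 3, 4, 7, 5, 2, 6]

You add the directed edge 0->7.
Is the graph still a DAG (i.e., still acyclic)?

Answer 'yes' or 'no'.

Given toposort: [1, 0, 3, 4, 7, 5, 2, 6]
Position of 0: index 1; position of 7: index 4
New edge 0->7: forward
Forward edge: respects the existing order. Still a DAG, same toposort still valid.
Still a DAG? yes

Answer: yes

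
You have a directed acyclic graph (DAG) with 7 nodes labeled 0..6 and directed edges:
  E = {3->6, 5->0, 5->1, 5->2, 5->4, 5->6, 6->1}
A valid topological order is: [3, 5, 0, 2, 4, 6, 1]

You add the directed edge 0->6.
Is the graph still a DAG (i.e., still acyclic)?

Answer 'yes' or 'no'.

Given toposort: [3, 5, 0, 2, 4, 6, 1]
Position of 0: index 2; position of 6: index 5
New edge 0->6: forward
Forward edge: respects the existing order. Still a DAG, same toposort still valid.
Still a DAG? yes

Answer: yes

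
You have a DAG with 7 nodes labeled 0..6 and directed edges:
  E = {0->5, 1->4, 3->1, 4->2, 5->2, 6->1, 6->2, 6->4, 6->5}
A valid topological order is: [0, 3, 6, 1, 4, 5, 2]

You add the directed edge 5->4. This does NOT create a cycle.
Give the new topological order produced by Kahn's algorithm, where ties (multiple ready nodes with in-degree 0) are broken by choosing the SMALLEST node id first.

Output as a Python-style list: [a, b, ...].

Old toposort: [0, 3, 6, 1, 4, 5, 2]
Added edge: 5->4
Position of 5 (5) > position of 4 (4). Must reorder: 5 must now come before 4.
Run Kahn's algorithm (break ties by smallest node id):
  initial in-degrees: [0, 2, 3, 0, 3, 2, 0]
  ready (indeg=0): [0, 3, 6]
  pop 0: indeg[5]->1 | ready=[3, 6] | order so far=[0]
  pop 3: indeg[1]->1 | ready=[6] | order so far=[0, 3]
  pop 6: indeg[1]->0; indeg[2]->2; indeg[4]->2; indeg[5]->0 | ready=[1, 5] | order so far=[0, 3, 6]
  pop 1: indeg[4]->1 | ready=[5] | order so far=[0, 3, 6, 1]
  pop 5: indeg[2]->1; indeg[4]->0 | ready=[4] | order so far=[0, 3, 6, 1, 5]
  pop 4: indeg[2]->0 | ready=[2] | order so far=[0, 3, 6, 1, 5, 4]
  pop 2: no out-edges | ready=[] | order so far=[0, 3, 6, 1, 5, 4, 2]
  Result: [0, 3, 6, 1, 5, 4, 2]

Answer: [0, 3, 6, 1, 5, 4, 2]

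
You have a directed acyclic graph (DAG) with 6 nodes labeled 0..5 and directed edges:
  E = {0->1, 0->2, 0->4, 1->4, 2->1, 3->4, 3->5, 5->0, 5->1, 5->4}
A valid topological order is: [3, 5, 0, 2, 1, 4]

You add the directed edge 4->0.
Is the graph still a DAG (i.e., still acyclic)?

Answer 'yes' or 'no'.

Answer: no

Derivation:
Given toposort: [3, 5, 0, 2, 1, 4]
Position of 4: index 5; position of 0: index 2
New edge 4->0: backward (u after v in old order)
Backward edge: old toposort is now invalid. Check if this creates a cycle.
Does 0 already reach 4? Reachable from 0: [0, 1, 2, 4]. YES -> cycle!
Still a DAG? no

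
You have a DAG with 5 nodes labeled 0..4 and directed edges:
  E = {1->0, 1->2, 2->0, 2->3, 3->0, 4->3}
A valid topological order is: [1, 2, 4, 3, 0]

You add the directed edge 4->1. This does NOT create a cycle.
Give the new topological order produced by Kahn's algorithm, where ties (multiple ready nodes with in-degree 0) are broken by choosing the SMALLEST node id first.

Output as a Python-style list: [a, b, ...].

Old toposort: [1, 2, 4, 3, 0]
Added edge: 4->1
Position of 4 (2) > position of 1 (0). Must reorder: 4 must now come before 1.
Run Kahn's algorithm (break ties by smallest node id):
  initial in-degrees: [3, 1, 1, 2, 0]
  ready (indeg=0): [4]
  pop 4: indeg[1]->0; indeg[3]->1 | ready=[1] | order so far=[4]
  pop 1: indeg[0]->2; indeg[2]->0 | ready=[2] | order so far=[4, 1]
  pop 2: indeg[0]->1; indeg[3]->0 | ready=[3] | order so far=[4, 1, 2]
  pop 3: indeg[0]->0 | ready=[0] | order so far=[4, 1, 2, 3]
  pop 0: no out-edges | ready=[] | order so far=[4, 1, 2, 3, 0]
  Result: [4, 1, 2, 3, 0]

Answer: [4, 1, 2, 3, 0]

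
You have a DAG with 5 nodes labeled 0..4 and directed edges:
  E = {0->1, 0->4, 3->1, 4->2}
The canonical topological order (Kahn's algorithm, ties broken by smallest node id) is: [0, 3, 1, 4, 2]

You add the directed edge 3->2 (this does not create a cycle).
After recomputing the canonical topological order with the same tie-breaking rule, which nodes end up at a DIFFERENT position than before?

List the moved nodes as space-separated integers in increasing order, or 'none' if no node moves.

Answer: none

Derivation:
Old toposort: [0, 3, 1, 4, 2]
Added edge 3->2
Recompute Kahn (smallest-id tiebreak):
  initial in-degrees: [0, 2, 2, 0, 1]
  ready (indeg=0): [0, 3]
  pop 0: indeg[1]->1; indeg[4]->0 | ready=[3, 4] | order so far=[0]
  pop 3: indeg[1]->0; indeg[2]->1 | ready=[1, 4] | order so far=[0, 3]
  pop 1: no out-edges | ready=[4] | order so far=[0, 3, 1]
  pop 4: indeg[2]->0 | ready=[2] | order so far=[0, 3, 1, 4]
  pop 2: no out-edges | ready=[] | order so far=[0, 3, 1, 4, 2]
New canonical toposort: [0, 3, 1, 4, 2]
Compare positions:
  Node 0: index 0 -> 0 (same)
  Node 1: index 2 -> 2 (same)
  Node 2: index 4 -> 4 (same)
  Node 3: index 1 -> 1 (same)
  Node 4: index 3 -> 3 (same)
Nodes that changed position: none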